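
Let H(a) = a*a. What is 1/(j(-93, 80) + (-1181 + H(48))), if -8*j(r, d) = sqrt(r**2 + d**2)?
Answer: 71872/80697207 + 8*sqrt(15049)/80697207 ≈ 0.00090280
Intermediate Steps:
H(a) = a**2
j(r, d) = -sqrt(d**2 + r**2)/8 (j(r, d) = -sqrt(r**2 + d**2)/8 = -sqrt(d**2 + r**2)/8)
1/(j(-93, 80) + (-1181 + H(48))) = 1/(-sqrt(80**2 + (-93)**2)/8 + (-1181 + 48**2)) = 1/(-sqrt(6400 + 8649)/8 + (-1181 + 2304)) = 1/(-sqrt(15049)/8 + 1123) = 1/(1123 - sqrt(15049)/8)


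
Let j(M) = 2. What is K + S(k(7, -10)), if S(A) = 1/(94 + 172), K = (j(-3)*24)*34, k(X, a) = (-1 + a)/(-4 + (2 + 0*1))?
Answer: 434113/266 ≈ 1632.0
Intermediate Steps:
k(X, a) = ½ - a/2 (k(X, a) = (-1 + a)/(-4 + (2 + 0)) = (-1 + a)/(-4 + 2) = (-1 + a)/(-2) = (-1 + a)*(-½) = ½ - a/2)
K = 1632 (K = (2*24)*34 = 48*34 = 1632)
S(A) = 1/266
K + S(k(7, -10)) = 1632 + 1/266 = 434113/266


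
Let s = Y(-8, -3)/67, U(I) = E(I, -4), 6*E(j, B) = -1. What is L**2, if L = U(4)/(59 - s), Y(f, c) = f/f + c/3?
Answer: 1/125316 ≈ 7.9798e-6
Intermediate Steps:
E(j, B) = -1/6 (E(j, B) = (1/6)*(-1) = -1/6)
U(I) = -1/6
Y(f, c) = 1 + c/3 (Y(f, c) = 1 + c*(1/3) = 1 + c/3)
s = 0 (s = (1 + (1/3)*(-3))/67 = (1 - 1)*(1/67) = 0*(1/67) = 0)
L = -1/354 (L = -1/(6*(59 - 1*0)) = -1/(6*(59 + 0)) = -1/6/59 = -1/6*1/59 = -1/354 ≈ -0.0028249)
L**2 = (-1/354)**2 = 1/125316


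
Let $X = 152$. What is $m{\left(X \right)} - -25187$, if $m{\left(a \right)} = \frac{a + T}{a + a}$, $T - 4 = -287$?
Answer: $\frac{7656717}{304} \approx 25187.0$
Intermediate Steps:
$T = -283$ ($T = 4 - 287 = -283$)
$m{\left(a \right)} = \frac{-283 + a}{2 a}$ ($m{\left(a \right)} = \frac{a - 283}{a + a} = \frac{-283 + a}{2 a}$)
$m{\left(X \right)} - -25187 = \frac{-283 + 152}{2 \cdot 152} - -25187 = \frac{1}{2} \cdot \frac{1}{152} \left(-131\right) + 25187 = - \frac{131}{304} + 25187 = \frac{7656717}{304}$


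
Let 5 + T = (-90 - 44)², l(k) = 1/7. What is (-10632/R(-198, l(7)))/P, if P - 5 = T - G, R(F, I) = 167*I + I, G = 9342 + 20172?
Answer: 443/11558 ≈ 0.038328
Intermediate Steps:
l(k) = ⅐ (l(k) = 1*(⅐) = ⅐)
G = 29514
T = 17951 (T = -5 + (-90 - 44)² = -5 + (-134)² = -5 + 17956 = 17951)
R(F, I) = 168*I
P = -11558 (P = 5 + (17951 - 1*29514) = 5 + (17951 - 29514) = 5 - 11563 = -11558)
(-10632/R(-198, l(7)))/P = -10632/(168*(⅐))/(-11558) = -10632/24*(-1/11558) = -10632*1/24*(-1/11558) = -443*(-1/11558) = 443/11558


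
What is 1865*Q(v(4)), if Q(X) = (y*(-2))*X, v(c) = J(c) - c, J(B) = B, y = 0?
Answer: 0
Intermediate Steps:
v(c) = 0 (v(c) = c - c = 0)
Q(X) = 0 (Q(X) = (0*(-2))*X = 0*X = 0)
1865*Q(v(4)) = 1865*0 = 0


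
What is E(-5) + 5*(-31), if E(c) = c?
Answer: -160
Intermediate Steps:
E(-5) + 5*(-31) = -5 + 5*(-31) = -5 - 155 = -160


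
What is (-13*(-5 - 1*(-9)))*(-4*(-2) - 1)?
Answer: -364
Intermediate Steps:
(-13*(-5 - 1*(-9)))*(-4*(-2) - 1) = (-13*(-5 + 9))*(8 - 1) = -13*4*7 = -52*7 = -364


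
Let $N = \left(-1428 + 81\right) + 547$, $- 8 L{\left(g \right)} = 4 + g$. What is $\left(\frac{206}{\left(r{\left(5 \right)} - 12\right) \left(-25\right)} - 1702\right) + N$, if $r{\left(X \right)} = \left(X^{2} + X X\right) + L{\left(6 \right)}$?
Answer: $- \frac{9195674}{3675} \approx -2502.2$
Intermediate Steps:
$L{\left(g \right)} = - \frac{1}{2} - \frac{g}{8}$ ($L{\left(g \right)} = - \frac{4 + g}{8} = - \frac{1}{2} - \frac{g}{8}$)
$r{\left(X \right)} = - \frac{5}{4} + 2 X^{2}$ ($r{\left(X \right)} = \left(X^{2} + X X\right) - \frac{5}{4} = \left(X^{2} + X^{2}\right) - \frac{5}{4} = 2 X^{2} - \frac{5}{4} = - \frac{5}{4} + 2 X^{2}$)
$N = -800$ ($N = -1347 + 547 = -800$)
$\left(\frac{206}{\left(r{\left(5 \right)} - 12\right) \left(-25\right)} - 1702\right) + N = \left(\frac{206}{\left(\left(- \frac{5}{4} + 2 \cdot 5^{2}\right) - 12\right) \left(-25\right)} - 1702\right) - 800 = \left(\frac{206}{\left(\left(- \frac{5}{4} + 2 \cdot 25\right) - 12\right) \left(-25\right)} - 1702\right) - 800 = \left(\frac{206}{\left(\left(- \frac{5}{4} + 50\right) - 12\right) \left(-25\right)} - 1702\right) - 800 = \left(\frac{206}{\left(\frac{195}{4} - 12\right) \left(-25\right)} - 1702\right) - 800 = \left(\frac{206}{\frac{147}{4} \left(-25\right)} - 1702\right) - 800 = \left(\frac{206}{- \frac{3675}{4}} - 1702\right) - 800 = \left(206 \left(- \frac{4}{3675}\right) - 1702\right) - 800 = \left(- \frac{824}{3675} - 1702\right) - 800 = - \frac{6255674}{3675} - 800 = - \frac{9195674}{3675}$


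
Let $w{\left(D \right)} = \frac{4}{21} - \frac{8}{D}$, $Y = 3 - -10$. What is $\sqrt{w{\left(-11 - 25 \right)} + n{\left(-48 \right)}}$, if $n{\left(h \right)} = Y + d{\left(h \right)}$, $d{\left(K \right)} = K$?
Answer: $\frac{i \sqrt{15253}}{21} \approx 5.8811 i$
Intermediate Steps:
$Y = 13$ ($Y = 3 + 10 = 13$)
$w{\left(D \right)} = \frac{4}{21} - \frac{8}{D}$ ($w{\left(D \right)} = 4 \cdot \frac{1}{21} - \frac{8}{D} = \frac{4}{21} - \frac{8}{D}$)
$n{\left(h \right)} = 13 + h$
$\sqrt{w{\left(-11 - 25 \right)} + n{\left(-48 \right)}} = \sqrt{\left(\frac{4}{21} - \frac{8}{-11 - 25}\right) + \left(13 - 48\right)} = \sqrt{\left(\frac{4}{21} - \frac{8}{-11 - 25}\right) - 35} = \sqrt{\left(\frac{4}{21} - \frac{8}{-36}\right) - 35} = \sqrt{\left(\frac{4}{21} - - \frac{2}{9}\right) - 35} = \sqrt{\left(\frac{4}{21} + \frac{2}{9}\right) - 35} = \sqrt{\frac{26}{63} - 35} = \sqrt{- \frac{2179}{63}} = \frac{i \sqrt{15253}}{21}$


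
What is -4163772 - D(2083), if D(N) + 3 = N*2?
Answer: -4167935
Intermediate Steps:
D(N) = -3 + 2*N (D(N) = -3 + N*2 = -3 + 2*N)
-4163772 - D(2083) = -4163772 - (-3 + 2*2083) = -4163772 - (-3 + 4166) = -4163772 - 1*4163 = -4163772 - 4163 = -4167935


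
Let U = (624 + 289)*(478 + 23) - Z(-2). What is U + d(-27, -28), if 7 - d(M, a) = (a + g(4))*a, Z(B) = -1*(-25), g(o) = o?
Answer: 456723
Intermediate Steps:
Z(B) = 25
d(M, a) = 7 - a*(4 + a) (d(M, a) = 7 - (a + 4)*a = 7 - (4 + a)*a = 7 - a*(4 + a))
U = 457388 (U = (624 + 289)*(478 + 23) - 1*25 = 913*501 - 25 = 457413 - 25 = 457388)
U + d(-27, -28) = 457388 + (7 - 1*(-28)² - 4*(-28)) = 457388 + (7 - 1*784 + 112) = 457388 + (7 - 784 + 112) = 457388 - 665 = 456723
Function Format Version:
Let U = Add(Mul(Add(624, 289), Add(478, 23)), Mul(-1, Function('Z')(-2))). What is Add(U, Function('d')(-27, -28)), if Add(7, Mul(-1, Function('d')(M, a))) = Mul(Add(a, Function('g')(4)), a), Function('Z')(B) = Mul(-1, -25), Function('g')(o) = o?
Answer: 456723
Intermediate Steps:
Function('Z')(B) = 25
Function('d')(M, a) = Add(7, Mul(-1, a, Add(4, a))) (Function('d')(M, a) = Add(7, Mul(-1, Mul(Add(a, 4), a))) = Add(7, Mul(-1, Mul(Add(4, a), a))) = Add(7, Mul(-1, Mul(a, Add(4, a)))) = Add(7, Mul(-1, a, Add(4, a))))
U = 457388 (U = Add(Mul(Add(624, 289), Add(478, 23)), Mul(-1, 25)) = Add(Mul(913, 501), -25) = Add(457413, -25) = 457388)
Add(U, Function('d')(-27, -28)) = Add(457388, Add(7, Mul(-1, Pow(-28, 2)), Mul(-4, -28))) = Add(457388, Add(7, Mul(-1, 784), 112)) = Add(457388, Add(7, -784, 112)) = Add(457388, -665) = 456723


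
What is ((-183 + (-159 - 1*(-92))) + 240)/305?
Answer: -2/61 ≈ -0.032787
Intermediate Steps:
((-183 + (-159 - 1*(-92))) + 240)/305 = ((-183 + (-159 + 92)) + 240)*(1/305) = ((-183 - 67) + 240)*(1/305) = (-250 + 240)*(1/305) = -10*1/305 = -2/61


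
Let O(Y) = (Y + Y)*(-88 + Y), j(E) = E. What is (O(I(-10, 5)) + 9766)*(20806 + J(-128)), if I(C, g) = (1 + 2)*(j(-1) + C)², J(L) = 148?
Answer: 4388102864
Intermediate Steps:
I(C, g) = 3*(-1 + C)² (I(C, g) = (1 + 2)*(-1 + C)² = 3*(-1 + C)²)
O(Y) = 2*Y*(-88 + Y) (O(Y) = (2*Y)*(-88 + Y) = 2*Y*(-88 + Y))
(O(I(-10, 5)) + 9766)*(20806 + J(-128)) = (2*(3*(-1 - 10)²)*(-88 + 3*(-1 - 10)²) + 9766)*(20806 + 148) = (2*(3*(-11)²)*(-88 + 3*(-11)²) + 9766)*20954 = (2*(3*121)*(-88 + 3*121) + 9766)*20954 = (2*363*(-88 + 363) + 9766)*20954 = (2*363*275 + 9766)*20954 = (199650 + 9766)*20954 = 209416*20954 = 4388102864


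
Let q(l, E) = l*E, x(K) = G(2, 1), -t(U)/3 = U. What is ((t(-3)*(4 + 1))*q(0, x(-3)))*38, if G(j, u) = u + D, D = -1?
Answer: 0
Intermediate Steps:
t(U) = -3*U
G(j, u) = -1 + u (G(j, u) = u - 1 = -1 + u)
x(K) = 0 (x(K) = -1 + 1 = 0)
q(l, E) = E*l
((t(-3)*(4 + 1))*q(0, x(-3)))*38 = (((-3*(-3))*(4 + 1))*(0*0))*38 = ((9*5)*0)*38 = (45*0)*38 = 0*38 = 0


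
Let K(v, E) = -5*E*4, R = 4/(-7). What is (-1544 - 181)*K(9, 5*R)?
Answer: -690000/7 ≈ -98571.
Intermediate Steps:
R = -4/7 (R = 4*(-1/7) = -4/7 ≈ -0.57143)
K(v, E) = -20*E
(-1544 - 181)*K(9, 5*R) = (-1544 - 181)*(-100*(-4)/7) = -(-34500)*(-20)/7 = -1725*400/7 = -690000/7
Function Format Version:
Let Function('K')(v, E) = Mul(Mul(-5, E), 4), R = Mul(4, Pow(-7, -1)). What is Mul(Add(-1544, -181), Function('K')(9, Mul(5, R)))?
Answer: Rational(-690000, 7) ≈ -98571.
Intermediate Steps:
R = Rational(-4, 7) (R = Mul(4, Rational(-1, 7)) = Rational(-4, 7) ≈ -0.57143)
Function('K')(v, E) = Mul(-20, E)
Mul(Add(-1544, -181), Function('K')(9, Mul(5, R))) = Mul(Add(-1544, -181), Mul(-20, Mul(5, Rational(-4, 7)))) = Mul(-1725, Mul(-20, Rational(-20, 7))) = Mul(-1725, Rational(400, 7)) = Rational(-690000, 7)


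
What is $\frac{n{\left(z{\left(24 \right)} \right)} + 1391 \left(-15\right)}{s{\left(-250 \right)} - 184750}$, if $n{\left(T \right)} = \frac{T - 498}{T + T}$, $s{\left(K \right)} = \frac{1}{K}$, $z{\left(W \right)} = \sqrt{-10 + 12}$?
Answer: $\frac{5216125}{46187501} + \frac{31125 \sqrt{2}}{46187501} \approx 0.11389$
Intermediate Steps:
$z{\left(W \right)} = \sqrt{2}$
$n{\left(T \right)} = \frac{-498 + T}{2 T}$
$\frac{n{\left(z{\left(24 \right)} \right)} + 1391 \left(-15\right)}{s{\left(-250 \right)} - 184750} = \frac{\frac{-498 + \sqrt{2}}{2 \sqrt{2}} + 1391 \left(-15\right)}{\frac{1}{-250} - 184750} = \frac{\frac{\frac{\sqrt{2}}{2} \left(-498 + \sqrt{2}\right)}{2} - 20865}{- \frac{1}{250} - 184750} = \frac{\frac{\sqrt{2} \left(-498 + \sqrt{2}\right)}{4} - 20865}{- \frac{46187501}{250}} = \left(-20865 + \frac{\sqrt{2} \left(-498 + \sqrt{2}\right)}{4}\right) \left(- \frac{250}{46187501}\right) = \frac{5216250}{46187501} - \frac{125 \sqrt{2} \left(-498 + \sqrt{2}\right)}{92375002}$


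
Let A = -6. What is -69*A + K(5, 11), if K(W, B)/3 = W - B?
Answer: 396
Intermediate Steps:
K(W, B) = -3*B + 3*W (K(W, B) = 3*(W - B) = -3*B + 3*W)
-69*A + K(5, 11) = -69*(-6) + (-3*11 + 3*5) = 414 + (-33 + 15) = 414 - 18 = 396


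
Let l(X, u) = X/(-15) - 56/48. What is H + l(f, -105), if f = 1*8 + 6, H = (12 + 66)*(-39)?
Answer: -30441/10 ≈ -3044.1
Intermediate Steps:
H = -3042 (H = 78*(-39) = -3042)
f = 14 (f = 8 + 6 = 14)
l(X, u) = -7/6 - X/15 (l(X, u) = X*(-1/15) - 56*1/48 = -X/15 - 7/6 = -7/6 - X/15)
H + l(f, -105) = -3042 + (-7/6 - 1/15*14) = -3042 + (-7/6 - 14/15) = -3042 - 21/10 = -30441/10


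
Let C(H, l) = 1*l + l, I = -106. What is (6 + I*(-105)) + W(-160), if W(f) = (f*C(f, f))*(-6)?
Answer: -296064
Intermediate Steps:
C(H, l) = 2*l (C(H, l) = l + l = 2*l)
W(f) = -12*f**2 (W(f) = (f*(2*f))*(-6) = (2*f**2)*(-6) = -12*f**2)
(6 + I*(-105)) + W(-160) = (6 - 106*(-105)) - 12*(-160)**2 = (6 + 11130) - 12*25600 = 11136 - 307200 = -296064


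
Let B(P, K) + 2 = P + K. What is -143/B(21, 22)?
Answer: -143/41 ≈ -3.4878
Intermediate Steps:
B(P, K) = -2 + K + P (B(P, K) = -2 + (P + K) = -2 + (K + P) = -2 + K + P)
-143/B(21, 22) = -143/(-2 + 22 + 21) = -143/41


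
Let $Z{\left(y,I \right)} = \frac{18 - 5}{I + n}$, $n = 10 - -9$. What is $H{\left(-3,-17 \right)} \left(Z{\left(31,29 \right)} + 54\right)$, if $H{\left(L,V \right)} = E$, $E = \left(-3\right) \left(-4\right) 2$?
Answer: $\frac{2605}{2} \approx 1302.5$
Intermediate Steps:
$n = 19$ ($n = 10 + 9 = 19$)
$E = 24$ ($E = 12 \cdot 2 = 24$)
$Z{\left(y,I \right)} = \frac{13}{19 + I}$ ($Z{\left(y,I \right)} = \frac{18 - 5}{I + 19} = \frac{13}{19 + I}$)
$H{\left(L,V \right)} = 24$
$H{\left(-3,-17 \right)} \left(Z{\left(31,29 \right)} + 54\right) = 24 \left(\frac{13}{19 + 29} + 54\right) = 24 \left(\frac{13}{48} + 54\right) = 24 \cdot \frac{2605}{48} = \frac{2605}{2}$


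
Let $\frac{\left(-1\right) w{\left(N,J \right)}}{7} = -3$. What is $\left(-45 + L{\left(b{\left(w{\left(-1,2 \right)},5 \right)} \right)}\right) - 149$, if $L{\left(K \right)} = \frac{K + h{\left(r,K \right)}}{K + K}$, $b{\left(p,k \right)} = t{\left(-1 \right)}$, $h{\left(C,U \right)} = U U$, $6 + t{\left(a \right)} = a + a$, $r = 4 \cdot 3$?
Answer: $- \frac{395}{2} \approx -197.5$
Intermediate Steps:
$r = 12$
$t{\left(a \right)} = -6 + 2 a$ ($t{\left(a \right)} = -6 + \left(a + a\right) = -6 + 2 a$)
$h{\left(C,U \right)} = U^{2}$
$w{\left(N,J \right)} = 21$ ($w{\left(N,J \right)} = \left(-7\right) \left(-3\right) = 21$)
$b{\left(p,k \right)} = -8$ ($b{\left(p,k \right)} = -6 + 2 \left(-1\right) = -6 - 2 = -8$)
$L{\left(K \right)} = \frac{K + K^{2}}{2 K}$ ($L{\left(K \right)} = \frac{K + K^{2}}{K + K} = \frac{K + K^{2}}{2 K}$)
$\left(-45 + L{\left(b{\left(w{\left(-1,2 \right)},5 \right)} \right)}\right) - 149 = \left(-45 + \left(\frac{1}{2} + \frac{1}{2} \left(-8\right)\right)\right) - 149 = \left(-45 + \left(\frac{1}{2} - 4\right)\right) - 149 = \left(-45 - \frac{7}{2}\right) - 149 = - \frac{97}{2} - 149 = - \frac{395}{2}$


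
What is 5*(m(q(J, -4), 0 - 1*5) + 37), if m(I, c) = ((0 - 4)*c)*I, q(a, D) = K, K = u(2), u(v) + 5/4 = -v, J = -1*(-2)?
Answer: -140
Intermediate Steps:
J = 2
u(v) = -5/4 - v
K = -13/4 (K = -5/4 - 1*2 = -5/4 - 2 = -13/4 ≈ -3.2500)
q(a, D) = -13/4
m(I, c) = -4*I*c (m(I, c) = (-4*c)*I = -4*I*c)
5*(m(q(J, -4), 0 - 1*5) + 37) = 5*(-4*(-13/4)*(0 - 1*5) + 37) = 5*(-4*(-13/4)*(0 - 5) + 37) = 5*(-4*(-13/4)*(-5) + 37) = 5*(-65 + 37) = 5*(-28) = -140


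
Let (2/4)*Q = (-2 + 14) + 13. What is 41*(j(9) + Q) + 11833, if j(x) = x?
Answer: 14252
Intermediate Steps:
Q = 50 (Q = 2*((-2 + 14) + 13) = 2*(12 + 13) = 2*25 = 50)
41*(j(9) + Q) + 11833 = 41*(9 + 50) + 11833 = 41*59 + 11833 = 2419 + 11833 = 14252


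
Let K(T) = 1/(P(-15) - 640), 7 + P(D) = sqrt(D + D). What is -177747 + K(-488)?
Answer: -74411826980/418639 - I*sqrt(30)/418639 ≈ -1.7775e+5 - 1.3083e-5*I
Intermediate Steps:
P(D) = -7 + sqrt(2)*sqrt(D) (P(D) = -7 + sqrt(D + D) = -7 + sqrt(2*D) = -7 + sqrt(2)*sqrt(D))
K(T) = 1/(-647 + I*sqrt(30)) (K(T) = 1/((-7 + sqrt(2)*sqrt(-15)) - 640) = 1/((-7 + sqrt(2)*(I*sqrt(15))) - 640) = 1/((-7 + I*sqrt(30)) - 640) = 1/(-647 + I*sqrt(30)))
-177747 + K(-488) = -177747 + (-647/418639 - I*sqrt(30)/418639) = -74411826980/418639 - I*sqrt(30)/418639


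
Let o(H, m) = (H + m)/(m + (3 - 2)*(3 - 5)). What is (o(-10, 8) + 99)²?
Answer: 87616/9 ≈ 9735.1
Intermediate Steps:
o(H, m) = (H + m)/(-2 + m) (o(H, m) = (H + m)/(m + 1*(-2)) = (H + m)/(m - 2) = (H + m)/(-2 + m))
(o(-10, 8) + 99)² = ((-10 + 8)/(-2 + 8) + 99)² = (-2/6 + 99)² = ((⅙)*(-2) + 99)² = (-⅓ + 99)² = (296/3)² = 87616/9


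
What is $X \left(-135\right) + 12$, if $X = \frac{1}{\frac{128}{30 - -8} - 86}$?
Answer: $\frac{4281}{314} \approx 13.634$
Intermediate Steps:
$X = - \frac{19}{1570}$ ($X = \frac{1}{\frac{128}{30 + 8} - 86} = \frac{1}{\frac{128}{38} - 86} = \frac{1}{128 \cdot \frac{1}{38} - 86} = \frac{1}{\frac{64}{19} - 86} = \frac{1}{- \frac{1570}{19}} = - \frac{19}{1570} \approx -0.012102$)
$X \left(-135\right) + 12 = \left(- \frac{19}{1570}\right) \left(-135\right) + 12 = \frac{513}{314} + 12 = \frac{4281}{314}$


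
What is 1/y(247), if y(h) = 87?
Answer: 1/87 ≈ 0.011494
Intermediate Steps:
1/y(247) = 1/87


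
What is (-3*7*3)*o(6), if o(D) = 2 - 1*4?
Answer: 126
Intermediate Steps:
o(D) = -2 (o(D) = 2 - 4 = -2)
(-3*7*3)*o(6) = (-3*7*3)*(-2) = -21*3*(-2) = -63*(-2) = 126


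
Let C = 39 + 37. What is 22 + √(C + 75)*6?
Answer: 22 + 6*√151 ≈ 95.729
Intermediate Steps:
C = 76
22 + √(C + 75)*6 = 22 + √(76 + 75)*6 = 22 + √151*6 = 22 + 6*√151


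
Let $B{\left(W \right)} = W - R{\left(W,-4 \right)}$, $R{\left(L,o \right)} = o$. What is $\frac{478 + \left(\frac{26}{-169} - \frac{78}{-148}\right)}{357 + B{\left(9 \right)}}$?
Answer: $\frac{92039}{71188} \approx 1.2929$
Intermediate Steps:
$B{\left(W \right)} = 4 + W$ ($B{\left(W \right)} = W - -4 = W + 4 = 4 + W$)
$\frac{478 + \left(\frac{26}{-169} - \frac{78}{-148}\right)}{357 + B{\left(9 \right)}} = \frac{478 + \left(\frac{26}{-169} - \frac{78}{-148}\right)}{357 + \left(4 + 9\right)} = \frac{478 + \left(26 \left(- \frac{1}{169}\right) - - \frac{39}{74}\right)}{357 + 13} = \frac{478 + \left(- \frac{2}{13} + \frac{39}{74}\right)}{370} = \left(478 + \frac{359}{962}\right) \frac{1}{370} = \frac{460195}{962} \cdot \frac{1}{370} = \frac{92039}{71188}$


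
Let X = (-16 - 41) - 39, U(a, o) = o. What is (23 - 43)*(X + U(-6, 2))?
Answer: 1880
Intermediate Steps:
X = -96 (X = -57 - 39 = -96)
(23 - 43)*(X + U(-6, 2)) = (23 - 43)*(-96 + 2) = -20*(-94) = 1880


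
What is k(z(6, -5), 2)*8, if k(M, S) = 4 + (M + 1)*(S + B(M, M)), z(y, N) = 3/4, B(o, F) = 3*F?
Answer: 183/2 ≈ 91.500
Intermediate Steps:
z(y, N) = 3/4 (z(y, N) = 3*(1/4) = 3/4)
k(M, S) = 4 + (1 + M)*(S + 3*M) (k(M, S) = 4 + (M + 1)*(S + 3*M) = 4 + (1 + M)*(S + 3*M))
k(z(6, -5), 2)*8 = (4 + 2 + 3*(3/4) + 3*(3/4)**2 + (3/4)*2)*8 = (4 + 2 + 9/4 + 3*(9/16) + 3/2)*8 = (4 + 2 + 9/4 + 27/16 + 3/2)*8 = (183/16)*8 = 183/2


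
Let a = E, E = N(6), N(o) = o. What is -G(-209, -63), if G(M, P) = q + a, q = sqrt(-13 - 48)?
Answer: -6 - I*sqrt(61) ≈ -6.0 - 7.8102*I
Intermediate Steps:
E = 6
a = 6
q = I*sqrt(61) (q = sqrt(-61) = I*sqrt(61) ≈ 7.8102*I)
G(M, P) = 6 + I*sqrt(61) (G(M, P) = I*sqrt(61) + 6 = 6 + I*sqrt(61))
-G(-209, -63) = -(6 + I*sqrt(61)) = -6 - I*sqrt(61)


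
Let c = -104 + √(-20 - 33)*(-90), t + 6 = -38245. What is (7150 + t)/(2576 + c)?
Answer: -2135602/181669 - 155505*I*√53/363338 ≈ -11.755 - 3.1158*I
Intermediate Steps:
t = -38251 (t = -6 - 38245 = -38251)
c = -104 - 90*I*√53 (c = -104 + √(-53)*(-90) = -104 + (I*√53)*(-90) = -104 - 90*I*√53 ≈ -104.0 - 655.21*I)
(7150 + t)/(2576 + c) = (7150 - 38251)/(2576 + (-104 - 90*I*√53)) = -31101/(2472 - 90*I*√53)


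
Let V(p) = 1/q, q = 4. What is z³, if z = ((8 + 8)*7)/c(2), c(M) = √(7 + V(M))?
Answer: 11239424*√29/841 ≈ 71969.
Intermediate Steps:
V(p) = ¼ (V(p) = 1/4 = 1*(¼) = ¼)
c(M) = √29/2 (c(M) = √(7 + ¼) = √(29/4) = √29/2)
z = 224*√29/29 (z = ((8 + 8)*7)/((√29/2)) = (16*7)*(2*√29/29) = 112*(2*√29/29) = 224*√29/29 ≈ 41.596)
z³ = (224*√29/29)³ = 11239424*√29/841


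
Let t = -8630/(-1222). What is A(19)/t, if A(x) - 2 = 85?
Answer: 53157/4315 ≈ 12.319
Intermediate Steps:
A(x) = 87 (A(x) = 2 + 85 = 87)
t = 4315/611 (t = -8630*(-1/1222) = 4315/611 ≈ 7.0622)
A(19)/t = 87/(4315/611) = 87*(611/4315) = 53157/4315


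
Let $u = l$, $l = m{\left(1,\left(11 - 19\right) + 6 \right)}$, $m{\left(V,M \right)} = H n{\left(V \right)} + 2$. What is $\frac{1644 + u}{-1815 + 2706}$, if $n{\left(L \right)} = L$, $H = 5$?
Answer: $\frac{1651}{891} \approx 1.853$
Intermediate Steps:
$m{\left(V,M \right)} = 2 + 5 V$ ($m{\left(V,M \right)} = 5 V + 2 = 2 + 5 V$)
$l = 7$ ($l = 2 + 5 \cdot 1 = 2 + 5 = 7$)
$u = 7$
$\frac{1644 + u}{-1815 + 2706} = \frac{1644 + 7}{-1815 + 2706} = \frac{1651}{891}$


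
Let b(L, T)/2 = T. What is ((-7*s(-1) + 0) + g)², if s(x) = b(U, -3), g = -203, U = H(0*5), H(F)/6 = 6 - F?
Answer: 25921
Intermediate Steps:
H(F) = 36 - 6*F (H(F) = 6*(6 - F) = 36 - 6*F)
U = 36 (U = 36 - 0*5 = 36 - 6*0 = 36 + 0 = 36)
b(L, T) = 2*T
s(x) = -6 (s(x) = 2*(-3) = -6)
((-7*s(-1) + 0) + g)² = ((-7*(-6) + 0) - 203)² = ((42 + 0) - 203)² = (42 - 203)² = (-161)² = 25921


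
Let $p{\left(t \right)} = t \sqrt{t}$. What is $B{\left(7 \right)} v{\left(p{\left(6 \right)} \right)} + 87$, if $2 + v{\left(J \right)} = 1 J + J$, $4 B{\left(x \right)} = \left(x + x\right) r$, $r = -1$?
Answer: $94 - 42 \sqrt{6} \approx -8.8786$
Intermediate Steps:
$B{\left(x \right)} = - \frac{x}{2}$ ($B{\left(x \right)} = \frac{\left(x + x\right) \left(-1\right)}{4} = \frac{2 x \left(-1\right)}{4} = \frac{\left(-2\right) x}{4} = - \frac{x}{2}$)
$p{\left(t \right)} = t^{\frac{3}{2}}$
$v{\left(J \right)} = -2 + 2 J$ ($v{\left(J \right)} = -2 + \left(1 J + J\right) = -2 + \left(J + J\right) = -2 + 2 J$)
$B{\left(7 \right)} v{\left(p{\left(6 \right)} \right)} + 87 = \left(- \frac{1}{2}\right) 7 \left(-2 + 2 \cdot 6^{\frac{3}{2}}\right) + 87 = - \frac{7 \left(-2 + 2 \cdot 6 \sqrt{6}\right)}{2} + 87 = - \frac{7 \left(-2 + 12 \sqrt{6}\right)}{2} + 87 = \left(7 - 42 \sqrt{6}\right) + 87 = 94 - 42 \sqrt{6}$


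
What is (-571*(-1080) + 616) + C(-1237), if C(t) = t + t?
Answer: 614822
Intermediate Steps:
C(t) = 2*t
(-571*(-1080) + 616) + C(-1237) = (-571*(-1080) + 616) + 2*(-1237) = (616680 + 616) - 2474 = 617296 - 2474 = 614822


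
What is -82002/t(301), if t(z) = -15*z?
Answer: 27334/1505 ≈ 18.162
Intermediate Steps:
-82002/t(301) = -82002/((-15*301)) = -82002/(-4515) = -82002*(-1/4515) = 27334/1505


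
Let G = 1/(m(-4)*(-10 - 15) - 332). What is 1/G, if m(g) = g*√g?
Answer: -332 + 200*I ≈ -332.0 + 200.0*I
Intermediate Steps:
m(g) = g^(3/2)
G = (-332 - 200*I)/150224 (G = 1/((-4)^(3/2)*(-10 - 15) - 332) = 1/(-8*I*(-25) - 332) = 1/(200*I - 332) = 1/(-332 + 200*I) = (-332 - 200*I)/150224 ≈ -0.00221 - 0.0013313*I)
1/G = 1/(-83/37556 - 25*I/18778) = 150224*(-83/37556 + 25*I/18778)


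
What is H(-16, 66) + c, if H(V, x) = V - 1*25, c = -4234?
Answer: -4275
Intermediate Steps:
H(V, x) = -25 + V (H(V, x) = V - 25 = -25 + V)
H(-16, 66) + c = (-25 - 16) - 4234 = -41 - 4234 = -4275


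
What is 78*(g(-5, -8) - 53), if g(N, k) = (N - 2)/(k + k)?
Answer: -32799/8 ≈ -4099.9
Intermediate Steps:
g(N, k) = (-2 + N)/(2*k) (g(N, k) = (-2 + N)/((2*k)) = (-2 + N)*(1/(2*k)) = (-2 + N)/(2*k))
78*(g(-5, -8) - 53) = 78*((½)*(-2 - 5)/(-8) - 53) = 78*((½)*(-⅛)*(-7) - 53) = 78*(7/16 - 53) = 78*(-841/16) = -32799/8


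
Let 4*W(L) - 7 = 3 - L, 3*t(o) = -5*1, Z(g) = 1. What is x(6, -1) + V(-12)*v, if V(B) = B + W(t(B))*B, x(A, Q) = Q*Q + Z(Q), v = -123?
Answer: 5783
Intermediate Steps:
t(o) = -5/3 (t(o) = (-5*1)/3 = (1/3)*(-5) = -5/3)
W(L) = 5/2 - L/4 (W(L) = 7/4 + (3 - L)/4 = 7/4 + (3/4 - L/4) = 5/2 - L/4)
x(A, Q) = 1 + Q**2 (x(A, Q) = Q*Q + 1 = Q**2 + 1 = 1 + Q**2)
V(B) = 47*B/12 (V(B) = B + (5/2 - 1/4*(-5/3))*B = B + (5/2 + 5/12)*B = B + 35*B/12 = 47*B/12)
x(6, -1) + V(-12)*v = (1 + (-1)**2) + ((47/12)*(-12))*(-123) = (1 + 1) - 47*(-123) = 2 + 5781 = 5783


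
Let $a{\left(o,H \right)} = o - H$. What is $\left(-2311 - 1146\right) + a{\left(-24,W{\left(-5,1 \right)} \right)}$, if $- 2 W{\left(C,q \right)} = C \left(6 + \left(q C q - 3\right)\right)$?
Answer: $-3476$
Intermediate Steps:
$W{\left(C,q \right)} = - \frac{C \left(3 + C q^{2}\right)}{2}$ ($W{\left(C,q \right)} = - \frac{C \left(6 + \left(q C q - 3\right)\right)}{2} = - \frac{C \left(6 + \left(C q q - 3\right)\right)}{2} = - \frac{C \left(6 + \left(C q^{2} - 3\right)\right)}{2} = - \frac{C \left(6 + \left(-3 + C q^{2}\right)\right)}{2} = - \frac{C \left(3 + C q^{2}\right)}{2}$)
$\left(-2311 - 1146\right) + a{\left(-24,W{\left(-5,1 \right)} \right)} = \left(-2311 - 1146\right) - \left(24 - - \frac{5 \left(3 - 5 \cdot 1^{2}\right)}{2}\right) = -3457 - \left(24 - - \frac{5 \left(3 - 5\right)}{2}\right) = -3457 - \left(24 - \left(- \frac{5}{2}\right) \left(-2\right)\right) = -3457 - 19 = -3476$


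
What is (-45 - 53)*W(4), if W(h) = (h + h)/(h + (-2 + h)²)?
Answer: -98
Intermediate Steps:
W(h) = 2*h/(h + (-2 + h)²) (W(h) = (2*h)/(h + (-2 + h)²) = 2*h/(h + (-2 + h)²))
(-45 - 53)*W(4) = (-45 - 53)*(2*4/(4 + (-2 + 4)²)) = -196*4/(4 + 2²) = -196*4/(4 + 4) = -196*4/8 = -98*1 = -98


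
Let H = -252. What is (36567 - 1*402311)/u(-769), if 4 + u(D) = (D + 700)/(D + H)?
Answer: 373424624/4015 ≈ 93007.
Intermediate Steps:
u(D) = -4 + (700 + D)/(-252 + D) (u(D) = -4 + (D + 700)/(D - 252) = -4 + (700 + D)/(-252 + D))
(36567 - 1*402311)/u(-769) = (36567 - 1*402311)/(((1708 - 3*(-769))/(-252 - 769))) = (36567 - 402311)/(((1708 + 2307)/(-1021))) = -365744/((-1/1021*4015)) = -365744/(-4015/1021) = -365744*(-1021/4015) = 373424624/4015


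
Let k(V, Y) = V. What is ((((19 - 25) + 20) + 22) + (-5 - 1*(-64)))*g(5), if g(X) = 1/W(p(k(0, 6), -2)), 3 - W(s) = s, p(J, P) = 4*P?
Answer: 95/11 ≈ 8.6364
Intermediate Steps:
W(s) = 3 - s
g(X) = 1/11 (g(X) = 1/(3 - 4*(-2)) = 1/(3 - 1*(-8)) = 1/(3 + 8) = 1/11)
((((19 - 25) + 20) + 22) + (-5 - 1*(-64)))*g(5) = ((((19 - 25) + 20) + 22) + (-5 - 1*(-64)))*(1/11) = (((-6 + 20) + 22) + (-5 + 64))*(1/11) = ((14 + 22) + 59)*(1/11) = (36 + 59)*(1/11) = 95*(1/11) = 95/11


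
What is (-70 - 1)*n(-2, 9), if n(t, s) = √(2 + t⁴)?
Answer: -213*√2 ≈ -301.23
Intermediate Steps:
(-70 - 1)*n(-2, 9) = (-70 - 1)*√(2 + (-2)⁴) = -71*√(2 + 16) = -213*√2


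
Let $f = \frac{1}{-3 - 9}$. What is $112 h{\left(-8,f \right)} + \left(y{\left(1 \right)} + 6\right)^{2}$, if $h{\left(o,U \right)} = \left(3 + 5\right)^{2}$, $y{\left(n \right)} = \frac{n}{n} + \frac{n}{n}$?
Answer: $7232$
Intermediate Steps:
$y{\left(n \right)} = 2$ ($y{\left(n \right)} = 1 + 1 = 2$)
$f = - \frac{1}{12}$ ($f = \frac{1}{-12} = - \frac{1}{12} \approx -0.083333$)
$h{\left(o,U \right)} = 64$ ($h{\left(o,U \right)} = 8^{2} = 64$)
$112 h{\left(-8,f \right)} + \left(y{\left(1 \right)} + 6\right)^{2} = 112 \cdot 64 + \left(2 + 6\right)^{2} = 7168 + 8^{2} = 7168 + 64 = 7232$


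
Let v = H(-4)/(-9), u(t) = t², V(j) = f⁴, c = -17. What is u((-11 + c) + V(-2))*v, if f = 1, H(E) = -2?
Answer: 162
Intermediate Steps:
V(j) = 1 (V(j) = 1⁴ = 1)
v = 2/9 (v = -2/(-9) = -2*(-⅑) = 2/9 ≈ 0.22222)
u((-11 + c) + V(-2))*v = ((-11 - 17) + 1)²*(2/9) = (-28 + 1)²*(2/9) = (-27)²*(2/9) = 729*(2/9) = 162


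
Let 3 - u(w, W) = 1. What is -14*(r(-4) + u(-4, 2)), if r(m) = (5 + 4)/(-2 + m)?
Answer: -7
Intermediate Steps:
u(w, W) = 2 (u(w, W) = 3 - 1*1 = 3 - 1 = 2)
r(m) = 9/(-2 + m)
-14*(r(-4) + u(-4, 2)) = -14*(9/(-2 - 4) + 2) = -14*(9/(-6) + 2) = -14*(9*(-⅙) + 2) = -14*(-3/2 + 2) = -14*½ = -7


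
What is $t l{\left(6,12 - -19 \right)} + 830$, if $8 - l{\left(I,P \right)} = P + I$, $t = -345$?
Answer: $10835$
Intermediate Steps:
$l{\left(I,P \right)} = 8 - I - P$ ($l{\left(I,P \right)} = 8 - \left(P + I\right) = 8 - \left(I + P\right) = 8 - I - P$)
$t l{\left(6,12 - -19 \right)} + 830 = - 345 \left(8 - 6 - \left(12 - -19\right)\right) + 830 = - 345 \left(8 - 6 - \left(12 + 19\right)\right) + 830 = - 345 \left(8 - 6 - 31\right) + 830 = \left(-345\right) \left(-29\right) + 830 = 10005 + 830 = 10835$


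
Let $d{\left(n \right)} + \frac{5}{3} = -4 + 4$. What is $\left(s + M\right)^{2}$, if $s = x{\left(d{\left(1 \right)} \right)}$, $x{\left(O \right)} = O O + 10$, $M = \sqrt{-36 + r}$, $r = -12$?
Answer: $\frac{9337}{81} + \frac{920 i \sqrt{3}}{9} \approx 115.27 + 177.05 i$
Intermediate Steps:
$d{\left(n \right)} = - \frac{5}{3}$ ($d{\left(n \right)} = - \frac{5}{3} + \left(-4 + 4\right) = - \frac{5}{3} + 0 = - \frac{5}{3}$)
$M = 4 i \sqrt{3}$ ($M = \sqrt{-36 - 12} = \sqrt{-48} = 4 i \sqrt{3} \approx 6.9282 i$)
$x{\left(O \right)} = 10 + O^{2}$ ($x{\left(O \right)} = O^{2} + 10 = 10 + O^{2}$)
$s = \frac{115}{9}$ ($s = 10 + \left(- \frac{5}{3}\right)^{2} = 10 + \frac{25}{9} = \frac{115}{9} \approx 12.778$)
$\left(s + M\right)^{2} = \left(\frac{115}{9} + 4 i \sqrt{3}\right)^{2}$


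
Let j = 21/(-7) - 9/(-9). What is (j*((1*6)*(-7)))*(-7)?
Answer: -588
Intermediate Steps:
j = -2 (j = 21*(-⅐) - 9*(-⅑) = -3 + 1 = -2)
(j*((1*6)*(-7)))*(-7) = -2*1*6*(-7)*(-7) = -12*(-7)*(-7) = -2*(-42)*(-7) = 84*(-7) = -588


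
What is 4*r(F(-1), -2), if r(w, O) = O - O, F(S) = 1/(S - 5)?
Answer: 0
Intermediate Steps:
F(S) = 1/(-5 + S)
r(w, O) = 0
4*r(F(-1), -2) = 4*0 = 0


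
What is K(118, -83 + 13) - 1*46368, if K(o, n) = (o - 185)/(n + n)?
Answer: -6491453/140 ≈ -46368.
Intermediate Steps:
K(o, n) = (-185 + o)/(2*n) (K(o, n) = (-185 + o)/((2*n)) = (-185 + o)*(1/(2*n)) = (-185 + o)/(2*n))
K(118, -83 + 13) - 1*46368 = (-185 + 118)/(2*(-83 + 13)) - 1*46368 = (1/2)*(-67)/(-70) - 46368 = (1/2)*(-1/70)*(-67) - 46368 = 67/140 - 46368 = -6491453/140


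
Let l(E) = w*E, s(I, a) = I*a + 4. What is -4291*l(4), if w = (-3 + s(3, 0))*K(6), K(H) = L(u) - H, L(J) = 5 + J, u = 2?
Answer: -17164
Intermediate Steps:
K(H) = 7 - H (K(H) = (5 + 2) - H = 7 - H)
s(I, a) = 4 + I*a
w = 1 (w = (-3 + (4 + 3*0))*(7 - 1*6) = (-3 + (4 + 0))*(7 - 6) = (-3 + 4)*1 = 1*1 = 1)
l(E) = E (l(E) = 1*E = E)
-4291*l(4) = -4291*4 = -17164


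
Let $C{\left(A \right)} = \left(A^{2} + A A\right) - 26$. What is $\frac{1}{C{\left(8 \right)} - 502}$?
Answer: $- \frac{1}{400} \approx -0.0025$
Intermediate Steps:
$C{\left(A \right)} = -26 + 2 A^{2}$ ($C{\left(A \right)} = \left(A^{2} + A^{2}\right) - 26 = 2 A^{2} - 26 = -26 + 2 A^{2}$)
$\frac{1}{C{\left(8 \right)} - 502} = \frac{1}{\left(-26 + 2 \cdot 8^{2}\right) - 502} = \frac{1}{\left(-26 + 2 \cdot 64\right) - 502} = \frac{1}{\left(-26 + 128\right) - 502} = \frac{1}{102 - 502} = \frac{1}{-400} = - \frac{1}{400}$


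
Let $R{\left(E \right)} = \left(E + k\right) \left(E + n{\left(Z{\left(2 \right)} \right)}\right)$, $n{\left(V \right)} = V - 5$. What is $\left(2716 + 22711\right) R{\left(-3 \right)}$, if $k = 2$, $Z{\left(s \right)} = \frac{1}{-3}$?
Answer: $\frac{635675}{3} \approx 2.1189 \cdot 10^{5}$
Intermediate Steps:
$Z{\left(s \right)} = - \frac{1}{3}$
$n{\left(V \right)} = -5 + V$ ($n{\left(V \right)} = V - 5 = -5 + V$)
$R{\left(E \right)} = \left(2 + E\right) \left(- \frac{16}{3} + E\right)$ ($R{\left(E \right)} = \left(E + 2\right) \left(E - \frac{16}{3}\right) = \left(2 + E\right) \left(E - \frac{16}{3}\right) = \left(2 + E\right) \left(- \frac{16}{3} + E\right)$)
$\left(2716 + 22711\right) R{\left(-3 \right)} = \left(2716 + 22711\right) \left(- \frac{32}{3} + \left(-3\right)^{2} - -10\right) = 25427 \left(- \frac{32}{3} + 9 + 10\right) = 25427 \cdot \frac{25}{3} = \frac{635675}{3}$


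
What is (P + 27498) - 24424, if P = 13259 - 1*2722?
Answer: 13611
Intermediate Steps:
P = 10537 (P = 13259 - 2722 = 10537)
(P + 27498) - 24424 = (10537 + 27498) - 24424 = 38035 - 24424 = 13611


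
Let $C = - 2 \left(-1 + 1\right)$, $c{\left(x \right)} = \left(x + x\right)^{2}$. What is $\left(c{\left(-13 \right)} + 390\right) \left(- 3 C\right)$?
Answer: $0$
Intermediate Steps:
$c{\left(x \right)} = 4 x^{2}$ ($c{\left(x \right)} = \left(2 x\right)^{2} = 4 x^{2}$)
$C = 0$ ($C = \left(-2\right) 0 = 0$)
$\left(c{\left(-13 \right)} + 390\right) \left(- 3 C\right) = \left(4 \left(-13\right)^{2} + 390\right) \left(\left(-3\right) 0\right) = \left(4 \cdot 169 + 390\right) 0 = \left(676 + 390\right) 0 = 1066 \cdot 0 = 0$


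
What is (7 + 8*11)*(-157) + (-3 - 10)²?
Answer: -14746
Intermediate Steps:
(7 + 8*11)*(-157) + (-3 - 10)² = (7 + 88)*(-157) + (-13)² = 95*(-157) + 169 = -14915 + 169 = -14746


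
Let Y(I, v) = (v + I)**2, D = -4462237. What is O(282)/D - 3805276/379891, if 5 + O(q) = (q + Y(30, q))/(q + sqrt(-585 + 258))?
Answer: (-16980041462957*sqrt(327) + 4788408779792640*I)/(1695163676167*(sqrt(327) - 282*I)) ≈ -10.017 + 4.9549e-6*I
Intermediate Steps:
Y(I, v) = (I + v)**2
O(q) = -5 + (q + (30 + q)**2)/(q + I*sqrt(327)) (O(q) = -5 + (q + (30 + q)**2)/(q + sqrt(-585 + 258)) = -5 + (q + (30 + q)**2)/(q + sqrt(-327)) = -5 + (q + (30 + q)**2)/(q + I*sqrt(327)))
O(282)/D - 3805276/379891 = (((30 + 282)**2 - 4*282 - 5*I*sqrt(327))/(282 + I*sqrt(327)))/(-4462237) - 3805276/379891 = ((312**2 - 1128 - 5*I*sqrt(327))/(282 + I*sqrt(327)))*(-1/4462237) - 3805276*1/379891 = ((97344 - 1128 - 5*I*sqrt(327))/(282 + I*sqrt(327)))*(-1/4462237) - 3805276/379891 = ((96216 - 5*I*sqrt(327))/(282 + I*sqrt(327)))*(-1/4462237) - 3805276/379891 = -(96216 - 5*I*sqrt(327))/(4462237*(282 + I*sqrt(327))) - 3805276/379891 = -3805276/379891 - (96216 - 5*I*sqrt(327))/(4462237*(282 + I*sqrt(327)))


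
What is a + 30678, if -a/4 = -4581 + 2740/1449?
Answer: 70992938/1449 ≈ 48994.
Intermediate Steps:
a = 26540516/1449 (a = -4*(-4581 + 2740/1449) = -4*(-6635129/1449) = 26540516/1449 ≈ 18316.)
a + 30678 = 26540516/1449 + 30678 = 70992938/1449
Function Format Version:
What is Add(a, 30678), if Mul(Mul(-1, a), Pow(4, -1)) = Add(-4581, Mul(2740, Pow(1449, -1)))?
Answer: Rational(70992938, 1449) ≈ 48994.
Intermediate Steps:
a = Rational(26540516, 1449) (a = Mul(-4, Add(-4581, Mul(2740, Pow(1449, -1)))) = Mul(-4, Add(-4581, Mul(2740, Rational(1, 1449)))) = Mul(-4, Add(-4581, Rational(2740, 1449))) = Mul(-4, Rational(-6635129, 1449)) = Rational(26540516, 1449) ≈ 18316.)
Add(a, 30678) = Add(Rational(26540516, 1449), 30678) = Rational(70992938, 1449)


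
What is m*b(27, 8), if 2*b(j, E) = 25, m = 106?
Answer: 1325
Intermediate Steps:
b(j, E) = 25/2 (b(j, E) = (½)*25 = 25/2)
m*b(27, 8) = 106*(25/2) = 1325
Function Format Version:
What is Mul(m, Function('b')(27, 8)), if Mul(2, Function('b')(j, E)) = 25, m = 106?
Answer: 1325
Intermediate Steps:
Function('b')(j, E) = Rational(25, 2) (Function('b')(j, E) = Mul(Rational(1, 2), 25) = Rational(25, 2))
Mul(m, Function('b')(27, 8)) = Mul(106, Rational(25, 2)) = 1325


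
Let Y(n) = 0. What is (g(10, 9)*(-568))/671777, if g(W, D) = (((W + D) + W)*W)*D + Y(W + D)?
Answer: -1482480/671777 ≈ -2.2068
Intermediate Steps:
g(W, D) = D*W*(D + 2*W) (g(W, D) = (((W + D) + W)*W)*D + 0 = (((D + W) + W)*W)*D + 0 = ((D + 2*W)*W)*D + 0 = (W*(D + 2*W))*D + 0 = D*W*(D + 2*W) + 0 = D*W*(D + 2*W))
(g(10, 9)*(-568))/671777 = ((9*10*(9 + 2*10))*(-568))/671777 = ((9*10*(9 + 20))*(-568))*(1/671777) = ((9*10*29)*(-568))*(1/671777) = (2610*(-568))*(1/671777) = -1482480*1/671777 = -1482480/671777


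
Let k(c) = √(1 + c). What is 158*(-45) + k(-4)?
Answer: -7110 + I*√3 ≈ -7110.0 + 1.732*I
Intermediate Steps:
158*(-45) + k(-4) = 158*(-45) + √(1 - 4) = -7110 + √(-3) = -7110 + I*√3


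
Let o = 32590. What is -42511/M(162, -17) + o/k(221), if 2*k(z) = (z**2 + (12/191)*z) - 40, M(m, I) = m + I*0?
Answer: -131446862671/503476722 ≈ -261.08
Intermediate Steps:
M(m, I) = m (M(m, I) = m + 0 = m)
k(z) = -20 + z**2/2 + 6*z/191 (k(z) = ((z**2 + (12/191)*z) - 40)/2 = ((z**2 + (12*(1/191))*z) - 40)/2 = ((z**2 + 12*z/191) - 40)/2 = (-40 + z**2 + 12*z/191)/2 = -20 + z**2/2 + 6*z/191)
-42511/M(162, -17) + o/k(221) = -42511/162 + 32590/(-20 + (1/2)*221**2 + (6/191)*221) = -42511*1/162 + 32590/(-20 + (1/2)*48841 + 1326/191) = -42511/162 + 32590/(-20 + 48841/2 + 1326/191) = -42511/162 + 32590/(9323643/382) = -42511/162 + 32590*(382/9323643) = -42511/162 + 12449380/9323643 = -131446862671/503476722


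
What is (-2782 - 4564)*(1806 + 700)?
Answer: -18409076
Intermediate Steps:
(-2782 - 4564)*(1806 + 700) = -7346*2506 = -18409076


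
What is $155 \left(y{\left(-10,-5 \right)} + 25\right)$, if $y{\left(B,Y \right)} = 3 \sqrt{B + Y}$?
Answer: $3875 + 465 i \sqrt{15} \approx 3875.0 + 1800.9 i$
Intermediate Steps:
$155 \left(y{\left(-10,-5 \right)} + 25\right) = 155 \left(3 \sqrt{-10 - 5} + 25\right) = 155 \left(3 \sqrt{-15} + 25\right) = 155 \left(3 i \sqrt{15} + 25\right) = 155 \left(25 + 3 i \sqrt{15}\right) = 3875 + 465 i \sqrt{15}$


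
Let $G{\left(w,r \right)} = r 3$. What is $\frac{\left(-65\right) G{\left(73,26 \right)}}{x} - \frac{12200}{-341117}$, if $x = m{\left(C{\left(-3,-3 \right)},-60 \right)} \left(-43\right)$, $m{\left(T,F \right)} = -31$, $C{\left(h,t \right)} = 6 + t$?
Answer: $- \frac{1713200590}{454708961} \approx -3.7677$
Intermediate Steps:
$G{\left(w,r \right)} = 3 r$
$x = 1333$ ($x = \left(-31\right) \left(-43\right) = 1333$)
$\frac{\left(-65\right) G{\left(73,26 \right)}}{x} - \frac{12200}{-341117} = \frac{\left(-65\right) 3 \cdot 26}{1333} - \frac{12200}{-341117} = \left(-65\right) 78 \cdot \frac{1}{1333} - - \frac{12200}{341117} = \left(-5070\right) \frac{1}{1333} + \frac{12200}{341117} = - \frac{5070}{1333} + \frac{12200}{341117} = - \frac{1713200590}{454708961}$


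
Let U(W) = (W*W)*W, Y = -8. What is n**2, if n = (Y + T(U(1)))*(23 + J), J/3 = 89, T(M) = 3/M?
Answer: 2102500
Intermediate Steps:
U(W) = W**3 (U(W) = W**2*W = W**3)
J = 267 (J = 3*89 = 267)
n = -1450 (n = (-8 + 3/(1**3))*(23 + 267) = (-8 + 3/1)*290 = (-8 + 3*1)*290 = (-8 + 3)*290 = -5*290 = -1450)
n**2 = (-1450)**2 = 2102500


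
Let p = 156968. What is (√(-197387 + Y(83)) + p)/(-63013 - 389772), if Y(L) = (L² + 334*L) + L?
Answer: -156968/452785 - 3*I*√18077/452785 ≈ -0.34667 - 0.00089082*I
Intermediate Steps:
Y(L) = L² + 335*L
(√(-197387 + Y(83)) + p)/(-63013 - 389772) = (√(-197387 + 83*(335 + 83)) + 156968)/(-63013 - 389772) = (√(-197387 + 83*418) + 156968)/(-452785) = (√(-197387 + 34694) + 156968)*(-1/452785) = (√(-162693) + 156968)*(-1/452785) = (3*I*√18077 + 156968)*(-1/452785) = (156968 + 3*I*√18077)*(-1/452785) = -156968/452785 - 3*I*√18077/452785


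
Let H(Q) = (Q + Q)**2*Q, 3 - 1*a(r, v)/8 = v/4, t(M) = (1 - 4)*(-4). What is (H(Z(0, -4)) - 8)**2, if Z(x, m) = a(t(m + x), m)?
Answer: 17177772096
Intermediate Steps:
t(M) = 12 (t(M) = -3*(-4) = 12)
a(r, v) = 24 - 2*v (a(r, v) = 24 - 8*v/4 = 24 - 2*v)
Z(x, m) = 24 - 2*m
H(Q) = 4*Q**3 (H(Q) = (2*Q)**2*Q = (4*Q**2)*Q = 4*Q**3)
(H(Z(0, -4)) - 8)**2 = (4*(24 - 2*(-4))**3 - 8)**2 = (4*(24 + 8)**3 - 8)**2 = (4*32**3 - 8)**2 = (4*32768 - 8)**2 = (131072 - 8)**2 = 131064**2 = 17177772096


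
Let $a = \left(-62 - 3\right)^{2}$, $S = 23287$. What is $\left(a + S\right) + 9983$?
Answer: $37495$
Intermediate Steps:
$a = 4225$ ($a = \left(-65\right)^{2} = 4225$)
$\left(a + S\right) + 9983 = \left(4225 + 23287\right) + 9983 = 27512 + 9983 = 37495$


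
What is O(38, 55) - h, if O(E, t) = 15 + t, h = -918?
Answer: 988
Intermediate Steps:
O(38, 55) - h = (15 + 55) - 1*(-918) = 70 + 918 = 988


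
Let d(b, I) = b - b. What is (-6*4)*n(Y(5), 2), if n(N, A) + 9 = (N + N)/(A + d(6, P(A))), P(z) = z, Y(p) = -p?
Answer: 336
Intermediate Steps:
d(b, I) = 0
n(N, A) = -9 + 2*N/A (n(N, A) = -9 + (N + N)/(A + 0) = -9 + (2*N)/A = -9 + 2*N/A)
(-6*4)*n(Y(5), 2) = (-6*4)*(-9 + 2*(-1*5)/2) = -24*(-9 + 2*(-5)*(½)) = -24*(-9 - 5) = -24*(-14) = 336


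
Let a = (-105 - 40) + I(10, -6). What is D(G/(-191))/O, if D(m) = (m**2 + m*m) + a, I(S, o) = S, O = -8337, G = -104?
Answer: 4903303/304142097 ≈ 0.016122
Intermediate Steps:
a = -135 (a = (-105 - 40) + 10 = -145 + 10 = -135)
D(m) = -135 + 2*m**2 (D(m) = (m**2 + m*m) - 135 = (m**2 + m**2) - 135 = 2*m**2 - 135 = -135 + 2*m**2)
D(G/(-191))/O = (-135 + 2*(-104/(-191))**2)/(-8337) = (-135 + 2*(-104*(-1/191))**2)*(-1/8337) = (-135 + 2*(104/191)**2)*(-1/8337) = (-135 + 2*(10816/36481))*(-1/8337) = (-135 + 21632/36481)*(-1/8337) = -4903303/36481*(-1/8337) = 4903303/304142097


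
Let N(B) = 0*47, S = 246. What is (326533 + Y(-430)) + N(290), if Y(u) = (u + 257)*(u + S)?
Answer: 358365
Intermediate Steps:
N(B) = 0
Y(u) = (246 + u)*(257 + u) (Y(u) = (u + 257)*(u + 246) = (257 + u)*(246 + u) = (246 + u)*(257 + u))
(326533 + Y(-430)) + N(290) = (326533 + (63222 + (-430)**2 + 503*(-430))) + 0 = (326533 + (63222 + 184900 - 216290)) + 0 = (326533 + 31832) + 0 = 358365 + 0 = 358365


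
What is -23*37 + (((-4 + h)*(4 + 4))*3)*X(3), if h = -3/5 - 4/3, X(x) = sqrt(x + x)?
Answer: -851 - 712*sqrt(6)/5 ≈ -1199.8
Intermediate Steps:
X(x) = sqrt(2)*sqrt(x) (X(x) = sqrt(2*x) = sqrt(2)*sqrt(x))
h = -29/15 (h = -3*1/5 - 4*1/3 = -3/5 - 4/3 = -29/15 ≈ -1.9333)
-23*37 + (((-4 + h)*(4 + 4))*3)*X(3) = -23*37 + (((-4 - 29/15)*(4 + 4))*3)*(sqrt(2)*sqrt(3)) = -851 + (-89/15*8*3)*sqrt(6) = -851 + (-712/15*3)*sqrt(6) = -851 - 712*sqrt(6)/5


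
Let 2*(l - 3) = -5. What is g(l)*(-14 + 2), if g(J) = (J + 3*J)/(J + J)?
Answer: -24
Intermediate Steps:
l = 1/2 (l = 3 + (1/2)*(-5) = 3 - 5/2 = 1/2 ≈ 0.50000)
g(J) = 2 (g(J) = (4*J)/((2*J)) = (4*J)*(1/(2*J)) = 2)
g(l)*(-14 + 2) = 2*(-14 + 2) = 2*(-12) = -24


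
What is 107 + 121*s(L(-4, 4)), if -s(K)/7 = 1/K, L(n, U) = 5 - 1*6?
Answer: 954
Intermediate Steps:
L(n, U) = -1 (L(n, U) = 5 - 6 = -1)
s(K) = -7/K
107 + 121*s(L(-4, 4)) = 107 + 121*(-7/(-1)) = 107 + 121*(-7*(-1)) = 107 + 121*7 = 107 + 847 = 954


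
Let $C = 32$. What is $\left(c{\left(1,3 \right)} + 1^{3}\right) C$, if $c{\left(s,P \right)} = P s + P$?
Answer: $224$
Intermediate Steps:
$c{\left(s,P \right)} = P + P s$
$\left(c{\left(1,3 \right)} + 1^{3}\right) C = \left(3 \left(1 + 1\right) + 1^{3}\right) 32 = \left(3 \cdot 2 + 1\right) 32 = \left(6 + 1\right) 32 = 7 \cdot 32 = 224$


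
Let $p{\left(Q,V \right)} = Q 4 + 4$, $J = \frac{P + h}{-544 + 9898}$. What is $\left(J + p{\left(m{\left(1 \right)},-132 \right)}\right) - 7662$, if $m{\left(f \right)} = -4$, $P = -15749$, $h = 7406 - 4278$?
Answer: $- \frac{23931739}{3118} \approx -7675.4$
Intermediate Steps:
$h = 3128$
$J = - \frac{4207}{3118}$ ($J = \frac{-15749 + 3128}{-544 + 9898} = - \frac{12621}{9354} = \left(-12621\right) \frac{1}{9354} = - \frac{4207}{3118} \approx -1.3493$)
$p{\left(Q,V \right)} = 4 + 4 Q$ ($p{\left(Q,V \right)} = 4 Q + 4 = 4 + 4 Q$)
$\left(J + p{\left(m{\left(1 \right)},-132 \right)}\right) - 7662 = \left(- \frac{4207}{3118} + \left(4 + 4 \left(-4\right)\right)\right) - 7662 = \left(- \frac{4207}{3118} + \left(4 - 16\right)\right) - 7662 = \left(- \frac{4207}{3118} - 12\right) - 7662 = - \frac{41623}{3118} - 7662 = - \frac{23931739}{3118}$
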